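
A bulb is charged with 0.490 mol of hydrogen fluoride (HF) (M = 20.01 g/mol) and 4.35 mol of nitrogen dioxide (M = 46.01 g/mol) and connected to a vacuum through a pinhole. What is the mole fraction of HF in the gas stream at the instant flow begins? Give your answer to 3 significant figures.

Effusion rate of each component ∝ n_i/√M_i (partial pressure × 1/√M).
x_HF(eff) = (n_HF/√M_HF) / (n_HF/√M_HF + n_NO₂/√M_NO₂)
= (0.490/√20.01) / (0.490/√20.01 + 4.35/√46.01) = 0.1095/(0.1095 + 0.6413) = 0.146.

0.146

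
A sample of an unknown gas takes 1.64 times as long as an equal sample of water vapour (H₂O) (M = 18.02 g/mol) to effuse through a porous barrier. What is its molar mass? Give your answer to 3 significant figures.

48.5 g/mol

By Graham's law, t_X/t_H₂O = √(M_X/M_H₂O).
1.64 = √(M_X/18.02)
M_X = 18.02 × 1.64² = 18.02 × 2.690 = 48.5 g/mol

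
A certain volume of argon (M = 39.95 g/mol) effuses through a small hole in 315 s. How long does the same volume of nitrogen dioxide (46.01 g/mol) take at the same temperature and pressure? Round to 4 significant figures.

Since effusion rate ∝ 1/√M, t_NO₂/t_Ar = √(M_NO₂/M_Ar) = √(46.01/39.95) = √1.152 = 1.073.
So the time for NO₂ is 315 × 1.073 = 338.0 s.

338.0 s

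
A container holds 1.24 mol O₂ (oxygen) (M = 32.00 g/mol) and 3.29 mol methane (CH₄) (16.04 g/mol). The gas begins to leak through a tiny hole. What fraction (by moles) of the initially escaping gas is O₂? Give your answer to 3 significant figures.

Effusion rate of each component ∝ n_i/√M_i (partial pressure × 1/√M).
So x_O₂ in the escaping gas = (n_O₂/√M_O₂) / Σ(n_i/√M_i)
= (1.24/√32.00) / (1.24/√32.00 + 3.29/√16.04) = 0.2192/(0.2192 + 0.8215) = 0.211.

0.211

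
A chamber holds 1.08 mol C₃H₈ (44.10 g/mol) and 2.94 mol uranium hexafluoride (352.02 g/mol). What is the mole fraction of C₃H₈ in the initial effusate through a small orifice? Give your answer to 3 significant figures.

0.509

Effusion rate of each component ∝ n_i/√M_i (partial pressure × 1/√M).
Mole fraction of C₃H₈ in the effusate = (n_C₃H₈/√M_C₃H₈) / (n_C₃H₈/√M_C₃H₈ + n_UF₆/√M_UF₆)
= (1.08/√44.10) / (1.08/√44.10 + 2.94/√352.02) = 0.1626/(0.1626 + 0.1567) = 0.509.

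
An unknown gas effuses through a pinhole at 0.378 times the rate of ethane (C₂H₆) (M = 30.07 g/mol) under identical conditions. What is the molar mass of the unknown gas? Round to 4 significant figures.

210.5 g/mol

Using Graham's law: rate_X/rate_C₂H₆ = √(M_C₂H₆/M_X).
0.378 = √(30.07/M_X)
M_X = 30.07 / 0.378² = 30.07 / 0.1429 = 210.5 g/mol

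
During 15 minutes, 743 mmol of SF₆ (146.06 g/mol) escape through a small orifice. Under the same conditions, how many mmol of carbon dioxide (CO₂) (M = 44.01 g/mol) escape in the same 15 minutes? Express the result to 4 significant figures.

Since effusion rate ∝ 1/√M, rate_CO₂/rate_SF₆ = √(M_SF₆/M_CO₂) = √(146.06/44.01) = √3.319 = 1.822.
So the amount for CO₂ is 743 × 1.822 = 1354 mmol.

1354 mmol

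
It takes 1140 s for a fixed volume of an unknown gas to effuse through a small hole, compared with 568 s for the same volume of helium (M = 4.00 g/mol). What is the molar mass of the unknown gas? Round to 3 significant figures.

Since effusion rate ∝ 1/√M, t_X/t_He = √(M_X/M_He).
1140/568 = 2.007 = √(M_X/4.00)
M_X = 4.00 × 2.007² = 4.00 × 4.028 = 16.1 g/mol

16.1 g/mol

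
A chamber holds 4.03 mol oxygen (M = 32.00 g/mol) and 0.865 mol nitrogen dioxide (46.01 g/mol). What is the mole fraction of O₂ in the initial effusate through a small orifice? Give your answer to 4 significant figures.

0.8482

Each component's effusion rate ∝ (its partial pressure)·(1/√M) ∝ n_i/√M_i.
Mole fraction of O₂ in the effusate = (n_O₂/√M_O₂) / (n_O₂/√M_O₂ + n_NO₂/√M_NO₂)
= (4.03/√32.00) / (4.03/√32.00 + 0.865/√46.01) = 0.7124/(0.7124 + 0.1275) = 0.8482.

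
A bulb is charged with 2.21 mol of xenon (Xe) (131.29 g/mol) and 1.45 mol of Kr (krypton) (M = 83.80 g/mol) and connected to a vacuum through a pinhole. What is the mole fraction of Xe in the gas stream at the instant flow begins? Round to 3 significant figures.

0.549

Rate_i ∝ x_i/√M_i (Graham's law weighted by mole fraction), so the effusate composition follows n_i/√M_i.
Mole fraction of Xe in the effusate = (n_Xe/√M_Xe) / (n_Xe/√M_Xe + n_Kr/√M_Kr)
= (2.21/√131.29) / (2.21/√131.29 + 1.45/√83.80) = 0.1929/(0.1929 + 0.1584) = 0.549.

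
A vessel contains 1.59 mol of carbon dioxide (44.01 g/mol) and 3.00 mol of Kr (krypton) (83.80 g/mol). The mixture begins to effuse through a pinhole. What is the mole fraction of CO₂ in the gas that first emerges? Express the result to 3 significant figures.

Each component's effusion rate ∝ (its partial pressure)·(1/√M) ∝ n_i/√M_i.
x_CO₂(eff) = (n_CO₂/√M_CO₂) / (n_CO₂/√M_CO₂ + n_Kr/√M_Kr)
= (1.59/√44.01) / (1.59/√44.01 + 3.00/√83.80) = 0.2397/(0.2397 + 0.3277) = 0.422.

0.422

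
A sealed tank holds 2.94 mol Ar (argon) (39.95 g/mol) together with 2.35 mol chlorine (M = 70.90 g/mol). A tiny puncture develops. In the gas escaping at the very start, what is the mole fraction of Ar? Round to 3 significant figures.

0.625

The effusion rate of species i is ∝ p_i/√M_i ∝ n_i/√M_i.
x_Ar(eff) = (n_Ar/√M_Ar) / (n_Ar/√M_Ar + n_Cl₂/√M_Cl₂)
= (2.94/√39.95) / (2.94/√39.95 + 2.35/√70.90) = 0.4651/(0.4651 + 0.2791) = 0.625.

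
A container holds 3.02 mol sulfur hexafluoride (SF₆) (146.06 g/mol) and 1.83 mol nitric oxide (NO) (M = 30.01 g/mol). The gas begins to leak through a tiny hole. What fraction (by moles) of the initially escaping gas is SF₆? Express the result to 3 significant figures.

0.428

Each component's effusion rate ∝ (its partial pressure)·(1/√M) ∝ n_i/√M_i.
So x_SF₆ in the escaping gas = (n_SF₆/√M_SF₆) / Σ(n_i/√M_i)
= (3.02/√146.06) / (3.02/√146.06 + 1.83/√30.01) = 0.2499/(0.2499 + 0.3341) = 0.428.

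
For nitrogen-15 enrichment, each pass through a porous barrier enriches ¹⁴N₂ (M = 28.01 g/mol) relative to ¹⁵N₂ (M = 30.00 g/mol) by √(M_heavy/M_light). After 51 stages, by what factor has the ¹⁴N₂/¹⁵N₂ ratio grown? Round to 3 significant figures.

5.76

Each stage multiplies the ratio by α = √(30.00/28.01), so after 51 stages the overall factor is α^51 = (30.00/28.01)^(51/2).
= 1.07105^(51/2) = 5.76.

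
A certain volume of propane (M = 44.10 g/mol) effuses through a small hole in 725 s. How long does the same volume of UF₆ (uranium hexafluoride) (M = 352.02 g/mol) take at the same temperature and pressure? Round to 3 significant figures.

From Graham's law, t_UF₆/t_C₃H₈ = √(M_UF₆/M_C₃H₈) = √(352.02/44.10) = √7.982 = 2.825.
So the time for UF₆ is 725 × 2.825 = 2050 s.

2050 s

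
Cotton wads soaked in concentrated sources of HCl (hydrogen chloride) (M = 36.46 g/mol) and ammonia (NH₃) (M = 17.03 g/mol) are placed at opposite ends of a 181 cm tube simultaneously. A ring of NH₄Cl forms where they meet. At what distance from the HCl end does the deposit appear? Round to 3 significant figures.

73.5 cm

Distances travelled in equal time are proportional to diffusion rates, so d_HCl/d_NH₃ = √(M_NH₃/M_HCl) = √(17.03/36.46) = 0.6834.
With d_HCl + d_NH₃ = 181 cm, d_NH₃ = 181/(1 + 0.6834) = 107.5 cm.
d_HCl = 181 − 107.5 = 73.5 cm.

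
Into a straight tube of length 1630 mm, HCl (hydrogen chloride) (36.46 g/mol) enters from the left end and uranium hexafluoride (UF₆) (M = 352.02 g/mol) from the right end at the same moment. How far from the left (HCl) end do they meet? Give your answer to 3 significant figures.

Distances travelled in equal time are proportional to diffusion rates, so d_HCl/d_UF₆ = √(M_UF₆/M_HCl) = √(352.02/36.46) = 3.107.
With d_HCl + d_UF₆ = 1630 mm, d_UF₆ = 1630/(1 + 3.107) = 396.9 mm.
d_HCl = 1630 − 396.9 = 1230 mm.

1230 mm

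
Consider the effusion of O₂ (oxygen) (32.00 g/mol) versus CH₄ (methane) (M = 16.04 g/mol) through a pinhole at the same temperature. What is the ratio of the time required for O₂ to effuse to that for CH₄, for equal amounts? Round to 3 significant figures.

1.41

By Graham's law, t_O₂/t_CH₄ = √(M_O₂/M_CH₄) = √(32.00/16.04) = √1.995 = 1.41.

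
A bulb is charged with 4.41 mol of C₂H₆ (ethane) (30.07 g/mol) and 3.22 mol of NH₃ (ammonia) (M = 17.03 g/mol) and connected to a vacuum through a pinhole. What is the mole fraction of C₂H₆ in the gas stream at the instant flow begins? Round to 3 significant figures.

0.508

Rate_i ∝ x_i/√M_i (Graham's law weighted by mole fraction), so the effusate composition follows n_i/√M_i.
So x_C₂H₆ in the escaping gas = (n_C₂H₆/√M_C₂H₆) / Σ(n_i/√M_i)
= (4.41/√30.07) / (4.41/√30.07 + 3.22/√17.03) = 0.8042/(0.8042 + 0.7803) = 0.508.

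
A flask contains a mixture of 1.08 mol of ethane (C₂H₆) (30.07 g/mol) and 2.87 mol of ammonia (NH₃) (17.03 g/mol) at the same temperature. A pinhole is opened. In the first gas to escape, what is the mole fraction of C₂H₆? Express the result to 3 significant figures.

Each component's effusion rate ∝ (its partial pressure)·(1/√M) ∝ n_i/√M_i.
x_C₂H₆(eff) = (n_C₂H₆/√M_C₂H₆) / (n_C₂H₆/√M_C₂H₆ + n_NH₃/√M_NH₃)
= (1.08/√30.07) / (1.08/√30.07 + 2.87/√17.03) = 0.1970/(0.1970 + 0.6955) = 0.221.

0.221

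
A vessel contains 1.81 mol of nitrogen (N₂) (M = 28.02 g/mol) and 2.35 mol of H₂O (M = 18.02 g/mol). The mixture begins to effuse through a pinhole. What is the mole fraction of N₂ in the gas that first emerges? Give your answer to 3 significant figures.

Effusion rate of each component ∝ n_i/√M_i (partial pressure × 1/√M).
x_N₂(eff) = (n_N₂/√M_N₂) / (n_N₂/√M_N₂ + n_H₂O/√M_H₂O)
= (1.81/√28.02) / (1.81/√28.02 + 2.35/√18.02) = 0.3419/(0.3419 + 0.5536) = 0.382.

0.382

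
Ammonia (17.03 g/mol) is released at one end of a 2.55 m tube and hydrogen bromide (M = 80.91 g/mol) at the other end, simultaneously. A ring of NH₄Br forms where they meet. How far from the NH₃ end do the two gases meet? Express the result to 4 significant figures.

1.748 m

Graham's law gives d_NH₃/d_HBr = rate_NH₃/rate_HBr = √(M_HBr/M_NH₃) = √(80.91/17.03) = 2.180.
With d_NH₃ + d_HBr = 2.55 m, d_HBr = 2.55/(1 + 2.180) = 0.8020 m.
d_NH₃ = 2.55 − 0.8020 = 1.748 m.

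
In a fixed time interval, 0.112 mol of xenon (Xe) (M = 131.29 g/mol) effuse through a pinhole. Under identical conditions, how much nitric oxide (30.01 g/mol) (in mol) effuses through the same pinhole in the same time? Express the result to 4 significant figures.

Using Graham's law: rate_NO/rate_Xe = √(M_Xe/M_NO) = √(131.29/30.01) = √4.375 = 2.092.
So the amount for NO is 0.112 × 2.092 = 0.2343 mol.

0.2343 mol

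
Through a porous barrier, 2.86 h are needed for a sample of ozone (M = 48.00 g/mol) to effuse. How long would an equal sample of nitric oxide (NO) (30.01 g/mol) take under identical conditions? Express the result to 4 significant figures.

2.261 h

Since effusion rate ∝ 1/√M, t_NO/t_O₃ = √(M_NO/M_O₃) = √(30.01/48.00) = √0.6252 = 0.7907.
So the time for NO is 2.86 × 0.7907 = 2.261 h.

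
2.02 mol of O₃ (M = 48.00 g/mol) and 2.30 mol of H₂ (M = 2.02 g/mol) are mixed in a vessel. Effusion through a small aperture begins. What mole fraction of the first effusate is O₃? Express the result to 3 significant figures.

Each component's effusion rate ∝ (its partial pressure)·(1/√M) ∝ n_i/√M_i.
So x_O₃ in the escaping gas = (n_O₃/√M_O₃) / Σ(n_i/√M_i)
= (2.02/√48.00) / (2.02/√48.00 + 2.30/√2.02) = 0.2916/(0.2916 + 1.618) = 0.153.

0.153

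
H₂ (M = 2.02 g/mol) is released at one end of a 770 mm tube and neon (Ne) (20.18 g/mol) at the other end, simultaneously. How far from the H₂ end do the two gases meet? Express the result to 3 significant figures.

Graham's law gives d_H₂/d_Ne = rate_H₂/rate_Ne = √(M_Ne/M_H₂) = √(20.18/2.02) = 3.161.
With d_H₂ + d_Ne = 770 mm, d_Ne = 770/(1 + 3.161) = 185.1 mm.
d_H₂ = 770 − 185.1 = 585 mm.

585 mm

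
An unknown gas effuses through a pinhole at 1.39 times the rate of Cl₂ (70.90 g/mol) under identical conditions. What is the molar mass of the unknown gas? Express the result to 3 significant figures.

From Graham's law, rate_X/rate_Cl₂ = √(M_Cl₂/M_X).
1.39 = √(70.90/M_X)
M_X = 70.90 / 1.39² = 70.90 / 1.932 = 36.7 g/mol

36.7 g/mol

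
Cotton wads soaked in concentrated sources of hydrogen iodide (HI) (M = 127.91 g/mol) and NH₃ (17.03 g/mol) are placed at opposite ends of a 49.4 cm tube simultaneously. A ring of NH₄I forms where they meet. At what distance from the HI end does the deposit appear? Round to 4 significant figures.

Distances travelled in equal time are proportional to diffusion rates, so d_HI/d_NH₃ = √(M_NH₃/M_HI) = √(17.03/127.91) = 0.3649.
With d_HI + d_NH₃ = 49.4 cm, d_NH₃ = 49.4/(1 + 0.3649) = 36.19 cm.
d_HI = 49.4 − 36.19 = 13.21 cm.

13.21 cm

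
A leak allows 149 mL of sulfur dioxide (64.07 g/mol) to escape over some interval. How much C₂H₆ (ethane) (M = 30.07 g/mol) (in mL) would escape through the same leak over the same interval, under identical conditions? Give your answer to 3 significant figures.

Using Graham's law: rate_C₂H₆/rate_SO₂ = √(M_SO₂/M_C₂H₆) = √(64.07/30.07) = √2.131 = 1.460.
So the volume for C₂H₆ is 149 × 1.460 = 217 mL.

217 mL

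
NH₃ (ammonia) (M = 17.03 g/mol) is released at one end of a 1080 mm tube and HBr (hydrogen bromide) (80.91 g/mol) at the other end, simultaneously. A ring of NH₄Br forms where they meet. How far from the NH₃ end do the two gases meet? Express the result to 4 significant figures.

740.3 mm

Distances travelled in equal time are proportional to diffusion rates, so d_NH₃/d_HBr = √(M_HBr/M_NH₃) = √(80.91/17.03) = 2.180.
With d_NH₃ + d_HBr = 1080 mm, d_HBr = 1080/(1 + 2.180) = 339.7 mm.
d_NH₃ = 1080 − 339.7 = 740.3 mm.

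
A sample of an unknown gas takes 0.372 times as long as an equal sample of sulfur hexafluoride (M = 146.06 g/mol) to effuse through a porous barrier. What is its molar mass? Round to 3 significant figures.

From Graham's law, t_X/t_SF₆ = √(M_X/M_SF₆).
0.372 = √(M_X/146.06)
M_X = 146.06 × 0.372² = 146.06 × 0.1384 = 20.2 g/mol

20.2 g/mol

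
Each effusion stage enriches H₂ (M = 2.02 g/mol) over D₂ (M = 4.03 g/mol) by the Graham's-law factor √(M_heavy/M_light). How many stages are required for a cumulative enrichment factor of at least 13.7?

With α = √(4.03/2.02) per stage, ln α = ½ ln(1.99505) = 0.3453.
Need α^N ≥ 13.7 ⇒ N ≥ ln(13.7) / ln α = 2.617 / 0.3453 = 7.58.
So at least 8 stages are needed.

8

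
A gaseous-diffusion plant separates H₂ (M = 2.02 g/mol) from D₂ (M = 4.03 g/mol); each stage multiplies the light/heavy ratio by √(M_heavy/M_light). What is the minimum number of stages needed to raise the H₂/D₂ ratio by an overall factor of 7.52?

Per stage α = (4.03/2.02)^(1/2) = 1.99505^0.5, giving ln α = 0.3453.
Need α^N ≥ 7.52 ⇒ N ≥ ln(7.52) / ln α = 2.018 / 0.3453 = 5.84.
Rounding up, N = 6 stages.

6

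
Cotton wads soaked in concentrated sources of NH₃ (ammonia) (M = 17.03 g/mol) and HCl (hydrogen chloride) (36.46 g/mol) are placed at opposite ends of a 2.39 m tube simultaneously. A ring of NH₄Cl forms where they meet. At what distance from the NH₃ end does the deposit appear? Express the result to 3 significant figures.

In equal time, each gas travels a distance ∝ its rate ∝ 1/√M, so d_NH₃/d_HCl = √(M_HCl/M_NH₃) = √(36.46/17.03) = 1.463.
With d_NH₃ + d_HCl = 2.39 m, d_HCl = 2.39/(1 + 1.463) = 0.9703 m.
d_NH₃ = 2.39 − 0.9703 = 1.42 m.

1.42 m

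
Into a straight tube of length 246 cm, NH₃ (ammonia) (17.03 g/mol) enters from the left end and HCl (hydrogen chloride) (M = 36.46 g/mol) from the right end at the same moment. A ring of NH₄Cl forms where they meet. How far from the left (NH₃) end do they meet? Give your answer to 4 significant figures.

Graham's law gives d_NH₃/d_HCl = rate_NH₃/rate_HCl = √(M_HCl/M_NH₃) = √(36.46/17.03) = 1.463.
With d_NH₃ + d_HCl = 246 cm, d_HCl = 246/(1 + 1.463) = 99.87 cm.
d_NH₃ = 246 − 99.87 = 146.1 cm.

146.1 cm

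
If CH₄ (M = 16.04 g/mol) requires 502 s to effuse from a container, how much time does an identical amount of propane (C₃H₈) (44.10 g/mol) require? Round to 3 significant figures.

Using Graham's law: t_C₃H₈/t_CH₄ = √(M_C₃H₈/M_CH₄) = √(44.10/16.04) = √2.749 = 1.658.
So the time for C₃H₈ is 502 × 1.658 = 832 s.

832 s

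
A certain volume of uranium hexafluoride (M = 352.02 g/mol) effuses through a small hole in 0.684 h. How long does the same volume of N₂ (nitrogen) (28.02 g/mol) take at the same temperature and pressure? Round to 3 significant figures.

0.193 h

Using Graham's law: t_N₂/t_UF₆ = √(M_N₂/M_UF₆) = √(28.02/352.02) = √0.07960 = 0.2821.
So the time for N₂ is 0.684 × 0.2821 = 0.193 h.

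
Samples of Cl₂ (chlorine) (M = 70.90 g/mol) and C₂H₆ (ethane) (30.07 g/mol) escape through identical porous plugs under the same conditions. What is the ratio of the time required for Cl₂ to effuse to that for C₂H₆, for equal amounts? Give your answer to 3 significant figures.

Since effusion rate ∝ 1/√M, t_Cl₂/t_C₂H₆ = √(M_Cl₂/M_C₂H₆) = √(70.90/30.07) = √2.358 = 1.54.

1.54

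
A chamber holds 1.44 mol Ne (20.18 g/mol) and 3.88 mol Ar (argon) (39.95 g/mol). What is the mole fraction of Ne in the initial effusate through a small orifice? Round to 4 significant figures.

Each component's effusion rate ∝ (its partial pressure)·(1/√M) ∝ n_i/√M_i.
Mole fraction of Ne in the effusate = (n_Ne/√M_Ne) / (n_Ne/√M_Ne + n_Ar/√M_Ar)
= (1.44/√20.18) / (1.44/√20.18 + 3.88/√39.95) = 0.3206/(0.3206 + 0.6139) = 0.3431.

0.3431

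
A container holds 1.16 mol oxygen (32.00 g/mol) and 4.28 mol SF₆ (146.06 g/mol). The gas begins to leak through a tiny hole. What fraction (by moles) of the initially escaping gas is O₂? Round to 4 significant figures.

0.3667

Each component's effusion rate ∝ (its partial pressure)·(1/√M) ∝ n_i/√M_i.
x_O₂(eff) = (n_O₂/√M_O₂) / (n_O₂/√M_O₂ + n_SF₆/√M_SF₆)
= (1.16/√32.00) / (1.16/√32.00 + 4.28/√146.06) = 0.2051/(0.2051 + 0.3541) = 0.3667.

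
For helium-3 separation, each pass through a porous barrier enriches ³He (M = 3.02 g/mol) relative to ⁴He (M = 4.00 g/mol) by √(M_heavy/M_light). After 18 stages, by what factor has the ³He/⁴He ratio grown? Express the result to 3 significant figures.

Each stage multiplies the ratio by α = √(4.00/3.02), so after 18 stages the overall factor is α^18 = (4.00/3.02)^(18/2).
= 1.32450^9 = 12.5.

12.5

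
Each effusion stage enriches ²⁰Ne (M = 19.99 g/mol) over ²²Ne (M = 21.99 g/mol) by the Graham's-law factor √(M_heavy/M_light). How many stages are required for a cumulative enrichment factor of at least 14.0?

Per stage α = (21.99/19.99)^(1/2) = 1.10005^0.5, giving ln α = 0.04768.
Need α^N ≥ 14.0 ⇒ N ≥ ln(14.0) / ln α = 2.639 / 0.04768 = 55.35.
Rounding up, N = 56 stages.

56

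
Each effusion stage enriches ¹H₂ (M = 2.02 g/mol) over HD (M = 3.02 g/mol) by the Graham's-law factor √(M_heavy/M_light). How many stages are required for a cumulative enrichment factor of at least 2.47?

5

Per stage α = (3.02/2.02)^(1/2) = 1.49505^0.5, giving ln α = 0.2011.
Need α^N ≥ 2.47 ⇒ N ≥ ln(2.47) / ln α = 0.9042 / 0.2011 = 4.50.
Rounding up, N = 5 stages.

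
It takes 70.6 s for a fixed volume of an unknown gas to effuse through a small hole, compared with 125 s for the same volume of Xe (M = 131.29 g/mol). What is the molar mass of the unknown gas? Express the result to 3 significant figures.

From Graham's law, t_X/t_Xe = √(M_X/M_Xe).
70.6/125 = 0.5648 = √(M_X/131.29)
M_X = 131.29 × 0.5648² = 131.29 × 0.3190 = 41.9 g/mol

41.9 g/mol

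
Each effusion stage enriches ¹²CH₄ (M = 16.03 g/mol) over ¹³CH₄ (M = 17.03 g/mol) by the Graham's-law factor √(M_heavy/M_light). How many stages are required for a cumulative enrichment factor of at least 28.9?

Per stage α = (17.03/16.03)^(1/2) = 1.06238^0.5, giving ln α = 0.03026.
Need α^N ≥ 28.9 ⇒ N ≥ ln(28.9) / ln α = 3.364 / 0.03026 = 111.17.
Rounding up, N = 112 stages.

112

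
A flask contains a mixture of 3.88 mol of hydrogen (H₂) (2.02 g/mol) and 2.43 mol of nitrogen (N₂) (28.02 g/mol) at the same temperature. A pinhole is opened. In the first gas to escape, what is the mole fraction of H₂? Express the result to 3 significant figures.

Rate_i ∝ x_i/√M_i (Graham's law weighted by mole fraction), so the effusate composition follows n_i/√M_i.
Mole fraction of H₂ in the effusate = (n_H₂/√M_H₂) / (n_H₂/√M_H₂ + n_N₂/√M_N₂)
= (3.88/√2.02) / (3.88/√2.02 + 2.43/√28.02) = 2.730/(2.730 + 0.4591) = 0.856.

0.856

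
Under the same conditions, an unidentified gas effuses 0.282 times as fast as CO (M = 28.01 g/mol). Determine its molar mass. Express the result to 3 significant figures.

352 g/mol

Graham's law gives rate_X/rate_CO = √(M_CO/M_X).
0.282 = √(28.01/M_X)
M_X = 28.01 / 0.282² = 28.01 / 0.07952 = 352 g/mol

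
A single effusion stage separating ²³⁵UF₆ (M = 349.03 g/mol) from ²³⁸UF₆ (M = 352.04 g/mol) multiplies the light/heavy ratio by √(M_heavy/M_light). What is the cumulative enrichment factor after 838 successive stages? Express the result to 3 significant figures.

Overall factor = α^838 with α = √(352.04/349.03), i.e. (352.04/349.03)^(838/2).
= 1.00862^419 = 36.5.

36.5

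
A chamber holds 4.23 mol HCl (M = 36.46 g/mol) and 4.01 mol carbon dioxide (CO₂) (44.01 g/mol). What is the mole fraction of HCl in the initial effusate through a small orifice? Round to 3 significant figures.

Rate_i ∝ x_i/√M_i (Graham's law weighted by mole fraction), so the effusate composition follows n_i/√M_i.
Mole fraction of HCl in the effusate = (n_HCl/√M_HCl) / (n_HCl/√M_HCl + n_CO₂/√M_CO₂)
= (4.23/√36.46) / (4.23/√36.46 + 4.01/√44.01) = 0.7005/(0.7005 + 0.6045) = 0.537.

0.537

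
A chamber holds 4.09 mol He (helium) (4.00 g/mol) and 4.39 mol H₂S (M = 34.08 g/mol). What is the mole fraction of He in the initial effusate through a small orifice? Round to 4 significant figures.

Effusion rate of each component ∝ n_i/√M_i (partial pressure × 1/√M).
So x_He in the escaping gas = (n_He/√M_He) / Σ(n_i/√M_i)
= (4.09/√4.00) / (4.09/√4.00 + 4.39/√34.08) = 2.045/(2.045 + 0.7520) = 0.7311.

0.7311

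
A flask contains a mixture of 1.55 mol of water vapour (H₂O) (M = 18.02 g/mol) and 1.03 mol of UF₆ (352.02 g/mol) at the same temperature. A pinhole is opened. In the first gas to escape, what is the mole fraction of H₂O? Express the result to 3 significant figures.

Each component's effusion rate ∝ (its partial pressure)·(1/√M) ∝ n_i/√M_i.
Mole fraction of H₂O in the effusate = (n_H₂O/√M_H₂O) / (n_H₂O/√M_H₂O + n_UF₆/√M_UF₆)
= (1.55/√18.02) / (1.55/√18.02 + 1.03/√352.02) = 0.3651/(0.3651 + 0.05490) = 0.869.

0.869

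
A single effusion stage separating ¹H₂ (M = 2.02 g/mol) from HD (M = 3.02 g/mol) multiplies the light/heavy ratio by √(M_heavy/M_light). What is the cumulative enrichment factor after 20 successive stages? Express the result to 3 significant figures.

55.8

Overall factor = α^20 with α = √(3.02/2.02), i.e. (3.02/2.02)^(20/2).
= 1.49505^10 = 55.8.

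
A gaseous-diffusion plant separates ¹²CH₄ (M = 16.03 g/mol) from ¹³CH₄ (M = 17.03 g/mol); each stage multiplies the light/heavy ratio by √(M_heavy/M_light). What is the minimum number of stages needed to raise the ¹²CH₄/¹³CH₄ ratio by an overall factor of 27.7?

Single-stage factor α = √(17.03/16.03), so ln α = ½ ln(1.06238) = 0.03026.
Need α^N ≥ 27.7 ⇒ N ≥ ln(27.7) / ln α = 3.321 / 0.03026 = 109.77.
Rounding up, N = 110 stages.

110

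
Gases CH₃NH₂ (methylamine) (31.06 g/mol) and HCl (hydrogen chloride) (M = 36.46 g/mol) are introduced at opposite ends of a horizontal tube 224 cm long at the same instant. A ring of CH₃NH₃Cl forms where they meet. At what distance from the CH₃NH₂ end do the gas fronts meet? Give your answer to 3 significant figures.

Graham's law gives d_CH₃NH₂/d_HCl = rate_CH₃NH₂/rate_HCl = √(M_HCl/M_CH₃NH₂) = √(36.46/31.06) = 1.083.
With d_CH₃NH₂ + d_HCl = 224 cm, d_HCl = 224/(1 + 1.083) = 107.5 cm.
d_CH₃NH₂ = 224 − 107.5 = 116 cm.

116 cm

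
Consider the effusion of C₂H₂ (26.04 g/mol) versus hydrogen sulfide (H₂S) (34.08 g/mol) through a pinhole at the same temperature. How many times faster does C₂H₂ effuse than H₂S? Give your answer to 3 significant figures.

From Graham's law, rate_C₂H₂/rate_H₂S = √(M_H₂S/M_C₂H₂) = √(34.08/26.04) = √1.309 = 1.14.

1.14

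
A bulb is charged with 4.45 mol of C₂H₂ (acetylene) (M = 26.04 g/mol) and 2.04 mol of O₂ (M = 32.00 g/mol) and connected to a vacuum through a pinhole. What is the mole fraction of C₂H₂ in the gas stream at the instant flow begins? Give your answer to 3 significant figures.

The effusion rate of species i is ∝ p_i/√M_i ∝ n_i/√M_i.
Mole fraction of C₂H₂ in the effusate = (n_C₂H₂/√M_C₂H₂) / (n_C₂H₂/√M_C₂H₂ + n_O₂/√M_O₂)
= (4.45/√26.04) / (4.45/√26.04 + 2.04/√32.00) = 0.8720/(0.8720 + 0.3606) = 0.707.

0.707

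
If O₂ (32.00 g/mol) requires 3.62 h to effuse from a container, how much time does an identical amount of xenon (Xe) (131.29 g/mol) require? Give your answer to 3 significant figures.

From Graham's law, t_Xe/t_O₂ = √(M_Xe/M_O₂) = √(131.29/32.00) = √4.103 = 2.026.
So the time for Xe is 3.62 × 2.026 = 7.33 h.

7.33 h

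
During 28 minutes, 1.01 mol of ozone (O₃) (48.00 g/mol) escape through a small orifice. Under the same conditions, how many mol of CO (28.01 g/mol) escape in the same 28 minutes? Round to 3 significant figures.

1.32 mol

From Graham's law, rate_CO/rate_O₃ = √(M_O₃/M_CO) = √(48.00/28.01) = √1.714 = 1.309.
So the amount for CO is 1.01 × 1.309 = 1.32 mol.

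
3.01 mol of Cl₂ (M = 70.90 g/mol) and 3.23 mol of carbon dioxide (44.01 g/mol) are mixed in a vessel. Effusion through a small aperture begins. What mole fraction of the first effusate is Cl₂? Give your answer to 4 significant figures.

Each component's effusion rate ∝ (its partial pressure)·(1/√M) ∝ n_i/√M_i.
Mole fraction of Cl₂ in the effusate = (n_Cl₂/√M_Cl₂) / (n_Cl₂/√M_Cl₂ + n_CO₂/√M_CO₂)
= (3.01/√70.90) / (3.01/√70.90 + 3.23/√44.01) = 0.3575/(0.3575 + 0.4869) = 0.4234.

0.4234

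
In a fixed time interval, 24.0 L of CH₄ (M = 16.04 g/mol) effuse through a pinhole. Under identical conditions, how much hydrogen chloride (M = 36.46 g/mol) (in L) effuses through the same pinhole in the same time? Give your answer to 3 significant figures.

15.9 L

Using Graham's law: rate_HCl/rate_CH₄ = √(M_CH₄/M_HCl) = √(16.04/36.46) = √0.4399 = 0.6633.
So the volume for HCl is 24.0 × 0.6633 = 15.9 L.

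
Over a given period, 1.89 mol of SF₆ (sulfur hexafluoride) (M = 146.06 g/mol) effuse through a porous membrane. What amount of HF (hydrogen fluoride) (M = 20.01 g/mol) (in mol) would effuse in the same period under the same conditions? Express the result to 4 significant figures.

By Graham's law, rate_HF/rate_SF₆ = √(M_SF₆/M_HF) = √(146.06/20.01) = √7.299 = 2.702.
So the amount for HF is 1.89 × 2.702 = 5.106 mol.

5.106 mol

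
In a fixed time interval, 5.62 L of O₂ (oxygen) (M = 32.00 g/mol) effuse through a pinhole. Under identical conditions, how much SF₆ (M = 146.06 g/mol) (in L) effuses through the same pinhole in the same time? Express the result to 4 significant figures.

2.631 L

From Graham's law, rate_SF₆/rate_O₂ = √(M_O₂/M_SF₆) = √(32.00/146.06) = √0.2191 = 0.4681.
So the volume for SF₆ is 5.62 × 0.4681 = 2.631 L.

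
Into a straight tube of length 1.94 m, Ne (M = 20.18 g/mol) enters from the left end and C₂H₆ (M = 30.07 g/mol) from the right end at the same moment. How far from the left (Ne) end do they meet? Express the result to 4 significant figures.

1.066 m

The fronts meet when d_Ne + d_C₂H₆ = L with d_Ne/d_C₂H₆ = √(M_C₂H₆/M_Ne) (Graham's law). Here √(M_C₂H₆/M_Ne) = √(30.07/20.18) = 1.221.
With d_Ne + d_C₂H₆ = 1.94 m, d_C₂H₆ = 1.94/(1 + 1.221) = 0.8736 m.
d_Ne = 1.94 − 0.8736 = 1.066 m.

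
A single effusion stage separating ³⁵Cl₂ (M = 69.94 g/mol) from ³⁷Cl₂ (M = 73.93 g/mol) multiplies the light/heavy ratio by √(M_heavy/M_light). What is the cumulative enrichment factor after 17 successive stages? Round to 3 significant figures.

After 17 stages the ratio has grown by (√(73.93/69.94))^17 = (73.93/69.94)^(17/2).
= 1.05705^(17/2) = 1.60.

1.60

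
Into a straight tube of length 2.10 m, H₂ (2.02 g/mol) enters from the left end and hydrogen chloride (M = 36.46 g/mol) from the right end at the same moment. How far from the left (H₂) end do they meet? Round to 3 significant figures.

1.70 m

Graham's law gives d_H₂/d_HCl = rate_H₂/rate_HCl = √(M_HCl/M_H₂) = √(36.46/2.02) = 4.248.
With d_H₂ + d_HCl = 2.10 m, d_HCl = 2.10/(1 + 4.248) = 0.4001 m.
d_H₂ = 2.10 − 0.4001 = 1.70 m.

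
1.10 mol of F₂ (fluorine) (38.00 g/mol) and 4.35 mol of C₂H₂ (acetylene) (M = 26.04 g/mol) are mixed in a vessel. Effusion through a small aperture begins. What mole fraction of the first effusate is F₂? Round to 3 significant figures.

Effusion rate of each component ∝ n_i/√M_i (partial pressure × 1/√M).
Mole fraction of F₂ in the effusate = (n_F₂/√M_F₂) / (n_F₂/√M_F₂ + n_C₂H₂/√M_C₂H₂)
= (1.10/√38.00) / (1.10/√38.00 + 4.35/√26.04) = 0.1784/(0.1784 + 0.8524) = 0.173.

0.173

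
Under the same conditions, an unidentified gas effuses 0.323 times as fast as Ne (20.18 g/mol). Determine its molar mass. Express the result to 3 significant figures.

193 g/mol

Graham's law gives rate_X/rate_Ne = √(M_Ne/M_X).
0.323 = √(20.18/M_X)
M_X = 20.18 / 0.323² = 20.18 / 0.1043 = 193 g/mol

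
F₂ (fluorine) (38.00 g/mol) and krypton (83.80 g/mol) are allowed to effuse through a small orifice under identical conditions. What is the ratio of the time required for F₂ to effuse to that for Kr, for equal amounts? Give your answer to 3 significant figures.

Since effusion rate ∝ 1/√M, t_F₂/t_Kr = √(M_F₂/M_Kr) = √(38.00/83.80) = √0.4535 = 0.673.

0.673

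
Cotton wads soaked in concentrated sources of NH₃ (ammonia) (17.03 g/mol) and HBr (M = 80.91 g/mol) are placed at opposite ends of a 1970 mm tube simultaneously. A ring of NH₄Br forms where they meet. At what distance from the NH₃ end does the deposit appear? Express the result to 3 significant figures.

Distances travelled in equal time are proportional to diffusion rates, so d_NH₃/d_HBr = √(M_HBr/M_NH₃) = √(80.91/17.03) = 2.180.
With d_NH₃ + d_HBr = 1970 mm, d_HBr = 1970/(1 + 2.180) = 619.6 mm.
d_NH₃ = 1970 − 619.6 = 1350 mm.

1350 mm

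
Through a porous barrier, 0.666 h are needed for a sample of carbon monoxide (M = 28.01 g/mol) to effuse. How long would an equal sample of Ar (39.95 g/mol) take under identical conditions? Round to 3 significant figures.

From Graham's law, t_Ar/t_CO = √(M_Ar/M_CO) = √(39.95/28.01) = √1.426 = 1.194.
So the time for Ar is 0.666 × 1.194 = 0.795 h.

0.795 h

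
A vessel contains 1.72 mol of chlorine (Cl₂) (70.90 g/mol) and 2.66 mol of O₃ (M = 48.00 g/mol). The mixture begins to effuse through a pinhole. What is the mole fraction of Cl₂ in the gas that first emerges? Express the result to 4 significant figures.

0.3473

Rate_i ∝ x_i/√M_i (Graham's law weighted by mole fraction), so the effusate composition follows n_i/√M_i.
Mole fraction of Cl₂ in the effusate = (n_Cl₂/√M_Cl₂) / (n_Cl₂/√M_Cl₂ + n_O₃/√M_O₃)
= (1.72/√70.90) / (1.72/√70.90 + 2.66/√48.00) = 0.2043/(0.2043 + 0.3839) = 0.3473.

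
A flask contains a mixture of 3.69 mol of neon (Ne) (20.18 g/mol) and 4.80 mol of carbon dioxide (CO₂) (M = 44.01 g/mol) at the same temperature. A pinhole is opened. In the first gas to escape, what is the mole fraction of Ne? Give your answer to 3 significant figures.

0.532

Rate_i ∝ x_i/√M_i (Graham's law weighted by mole fraction), so the effusate composition follows n_i/√M_i.
So x_Ne in the escaping gas = (n_Ne/√M_Ne) / Σ(n_i/√M_i)
= (3.69/√20.18) / (3.69/√20.18 + 4.80/√44.01) = 0.8214/(0.8214 + 0.7235) = 0.532.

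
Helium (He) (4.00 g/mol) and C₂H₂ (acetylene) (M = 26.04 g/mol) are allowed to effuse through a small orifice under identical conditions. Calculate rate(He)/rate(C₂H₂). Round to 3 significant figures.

Using Graham's law: rate_He/rate_C₂H₂ = √(M_C₂H₂/M_He) = √(26.04/4.00) = √6.510 = 2.55.

2.55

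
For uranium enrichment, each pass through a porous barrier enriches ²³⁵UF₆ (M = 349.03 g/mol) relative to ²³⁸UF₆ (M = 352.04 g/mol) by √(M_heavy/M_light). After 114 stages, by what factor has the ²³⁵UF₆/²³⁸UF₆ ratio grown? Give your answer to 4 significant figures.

Overall factor = α^114 with α = √(352.04/349.03), i.e. (352.04/349.03)^(114/2).
= 1.00862^57 = 1.631.

1.631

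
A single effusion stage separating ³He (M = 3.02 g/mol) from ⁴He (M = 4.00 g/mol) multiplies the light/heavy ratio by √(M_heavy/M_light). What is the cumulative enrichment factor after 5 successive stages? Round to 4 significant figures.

After 5 stages the ratio has grown by (√(4.00/3.02))^5 = (4.00/3.02)^(5/2).
= 1.32450^(5/2) = 2.019.

2.019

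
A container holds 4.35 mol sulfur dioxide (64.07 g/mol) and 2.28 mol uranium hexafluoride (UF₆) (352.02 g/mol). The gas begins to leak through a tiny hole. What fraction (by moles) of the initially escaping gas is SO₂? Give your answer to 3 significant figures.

The effusion rate of species i is ∝ p_i/√M_i ∝ n_i/√M_i.
x_SO₂(eff) = (n_SO₂/√M_SO₂) / (n_SO₂/√M_SO₂ + n_UF₆/√M_UF₆)
= (4.35/√64.07) / (4.35/√64.07 + 2.28/√352.02) = 0.5435/(0.5435 + 0.1215) = 0.817.

0.817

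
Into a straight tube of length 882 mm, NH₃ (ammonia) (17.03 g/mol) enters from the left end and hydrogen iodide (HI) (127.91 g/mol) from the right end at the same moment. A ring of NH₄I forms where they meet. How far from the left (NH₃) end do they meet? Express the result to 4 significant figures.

Distances travelled in equal time are proportional to diffusion rates, so d_NH₃/d_HI = √(M_HI/M_NH₃) = √(127.91/17.03) = 2.741.
With d_NH₃ + d_HI = 882 mm, d_HI = 882/(1 + 2.741) = 235.8 mm.
d_NH₃ = 882 − 235.8 = 646.2 mm.

646.2 mm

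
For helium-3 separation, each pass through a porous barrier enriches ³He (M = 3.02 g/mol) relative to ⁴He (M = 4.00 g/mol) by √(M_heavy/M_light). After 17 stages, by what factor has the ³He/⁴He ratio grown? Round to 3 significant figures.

Overall factor = α^17 with α = √(4.00/3.02), i.e. (4.00/3.02)^(17/2).
= 1.32450^(17/2) = 10.9.

10.9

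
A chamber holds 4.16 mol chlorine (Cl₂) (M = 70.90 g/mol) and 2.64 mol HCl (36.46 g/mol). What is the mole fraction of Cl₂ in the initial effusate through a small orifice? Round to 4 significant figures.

0.5305

Each component's effusion rate ∝ (its partial pressure)·(1/√M) ∝ n_i/√M_i.
Mole fraction of Cl₂ in the effusate = (n_Cl₂/√M_Cl₂) / (n_Cl₂/√M_Cl₂ + n_HCl/√M_HCl)
= (4.16/√70.90) / (4.16/√70.90 + 2.64/√36.46) = 0.4940/(0.4940 + 0.4372) = 0.5305.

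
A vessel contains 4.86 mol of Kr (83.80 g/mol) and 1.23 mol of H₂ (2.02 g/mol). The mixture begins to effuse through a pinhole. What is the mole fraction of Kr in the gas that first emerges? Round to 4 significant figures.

0.3802

Effusion rate of each component ∝ n_i/√M_i (partial pressure × 1/√M).
x_Kr(eff) = (n_Kr/√M_Kr) / (n_Kr/√M_Kr + n_H₂/√M_H₂)
= (4.86/√83.80) / (4.86/√83.80 + 1.23/√2.02) = 0.5309/(0.5309 + 0.8654) = 0.3802.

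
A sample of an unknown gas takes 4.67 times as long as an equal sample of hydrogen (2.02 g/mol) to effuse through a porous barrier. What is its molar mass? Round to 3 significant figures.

44.1 g/mol

Using Graham's law: t_X/t_H₂ = √(M_X/M_H₂).
4.67 = √(M_X/2.02)
M_X = 2.02 × 4.67² = 2.02 × 21.81 = 44.1 g/mol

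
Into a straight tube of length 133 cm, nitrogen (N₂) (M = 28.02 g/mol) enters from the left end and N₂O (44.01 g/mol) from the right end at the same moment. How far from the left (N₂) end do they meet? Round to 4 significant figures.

Graham's law gives d_N₂/d_N₂O = rate_N₂/rate_N₂O = √(M_N₂O/M_N₂) = √(44.01/28.02) = 1.253.
With d_N₂ + d_N₂O = 133 cm, d_N₂O = 133/(1 + 1.253) = 59.03 cm.
d_N₂ = 133 − 59.03 = 73.97 cm.

73.97 cm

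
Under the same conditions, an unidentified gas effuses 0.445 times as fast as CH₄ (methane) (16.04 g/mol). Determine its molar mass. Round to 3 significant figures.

Since effusion rate ∝ 1/√M, rate_X/rate_CH₄ = √(M_CH₄/M_X).
0.445 = √(16.04/M_X)
M_X = 16.04 / 0.445² = 16.04 / 0.1980 = 81.0 g/mol

81.0 g/mol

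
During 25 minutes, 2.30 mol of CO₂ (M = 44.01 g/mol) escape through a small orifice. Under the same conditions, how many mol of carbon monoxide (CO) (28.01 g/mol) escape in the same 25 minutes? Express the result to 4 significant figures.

By Graham's law, rate_CO/rate_CO₂ = √(M_CO₂/M_CO) = √(44.01/28.01) = √1.571 = 1.253.
So the amount for CO is 2.30 × 1.253 = 2.883 mol.

2.883 mol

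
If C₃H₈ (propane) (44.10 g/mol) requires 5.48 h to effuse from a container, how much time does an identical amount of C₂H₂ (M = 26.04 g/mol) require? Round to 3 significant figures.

4.21 h

Since effusion rate ∝ 1/√M, t_C₂H₂/t_C₃H₈ = √(M_C₂H₂/M_C₃H₈) = √(26.04/44.10) = √0.5905 = 0.7684.
So the time for C₂H₂ is 5.48 × 0.7684 = 4.21 h.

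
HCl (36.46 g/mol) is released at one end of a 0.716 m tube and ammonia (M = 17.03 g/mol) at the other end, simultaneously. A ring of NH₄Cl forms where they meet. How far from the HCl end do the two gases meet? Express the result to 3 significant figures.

0.291 m

Graham's law gives d_HCl/d_NH₃ = rate_HCl/rate_NH₃ = √(M_NH₃/M_HCl) = √(17.03/36.46) = 0.6834.
With d_HCl + d_NH₃ = 0.716 m, d_NH₃ = 0.716/(1 + 0.6834) = 0.4253 m.
d_HCl = 0.716 − 0.4253 = 0.291 m.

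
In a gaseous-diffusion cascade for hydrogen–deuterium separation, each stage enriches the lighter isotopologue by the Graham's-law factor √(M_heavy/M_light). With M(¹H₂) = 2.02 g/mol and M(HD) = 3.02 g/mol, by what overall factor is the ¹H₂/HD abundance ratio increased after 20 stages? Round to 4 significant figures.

55.79

The single-stage factor is √(M_heavy/M_light), so 20 stages give [√(3.02/2.02)]^20 = (3.02/2.02)^(20/2).
= 1.49505^10 = 55.79.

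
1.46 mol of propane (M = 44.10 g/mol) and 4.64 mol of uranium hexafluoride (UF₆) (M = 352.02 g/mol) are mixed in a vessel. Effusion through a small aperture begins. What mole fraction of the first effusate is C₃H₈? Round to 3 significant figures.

0.471

Each component's effusion rate ∝ (its partial pressure)·(1/√M) ∝ n_i/√M_i.
x_C₃H₈(eff) = (n_C₃H₈/√M_C₃H₈) / (n_C₃H₈/√M_C₃H₈ + n_UF₆/√M_UF₆)
= (1.46/√44.10) / (1.46/√44.10 + 4.64/√352.02) = 0.2199/(0.2199 + 0.2473) = 0.471.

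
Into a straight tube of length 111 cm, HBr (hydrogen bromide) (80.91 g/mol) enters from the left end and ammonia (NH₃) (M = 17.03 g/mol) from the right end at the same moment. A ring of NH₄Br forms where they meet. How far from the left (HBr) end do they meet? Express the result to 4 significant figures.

34.91 cm

Graham's law gives d_HBr/d_NH₃ = rate_HBr/rate_NH₃ = √(M_NH₃/M_HBr) = √(17.03/80.91) = 0.4588.
With d_HBr + d_NH₃ = 111 cm, d_NH₃ = 111/(1 + 0.4588) = 76.09 cm.
d_HBr = 111 − 76.09 = 34.91 cm.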